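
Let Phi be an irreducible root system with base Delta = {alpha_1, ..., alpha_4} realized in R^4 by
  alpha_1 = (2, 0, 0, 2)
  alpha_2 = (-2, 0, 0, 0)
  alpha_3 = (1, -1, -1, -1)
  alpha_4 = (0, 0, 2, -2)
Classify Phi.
Compute the Cartan integers a_ij = 2(alpha_i, alpha_j)/(alpha_j, alpha_j); the resulting 4x4 Cartan matrix is
[[2, -2, 0, -1], [-1, 2, -1, 0], [0, -1, 2, 0], [-1, 0, 0, 2]].
The roots have two lengths (squared-length ratio 2:1); the short ones are alpha_{2,3}. The associated Dynkin diagram is a chain of 4 nodes with a double edge between the middle two (F_4), so the type is F_4.

F4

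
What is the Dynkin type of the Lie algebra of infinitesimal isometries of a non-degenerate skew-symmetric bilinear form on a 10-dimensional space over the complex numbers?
This is sp(10), which has dimension 10(10+1)/2 = 55 and rank 10/2 = 5. In the classification of classical Lie algebras, the symplectic algebra sp(2n) has type C_n; here n = 5, so the Dynkin diagram is a chain of 5 nodes with a double edge at one end; the terminal node there is the unique long simple root (C_5). Hence the type is C_5.

C_5 (sp(10))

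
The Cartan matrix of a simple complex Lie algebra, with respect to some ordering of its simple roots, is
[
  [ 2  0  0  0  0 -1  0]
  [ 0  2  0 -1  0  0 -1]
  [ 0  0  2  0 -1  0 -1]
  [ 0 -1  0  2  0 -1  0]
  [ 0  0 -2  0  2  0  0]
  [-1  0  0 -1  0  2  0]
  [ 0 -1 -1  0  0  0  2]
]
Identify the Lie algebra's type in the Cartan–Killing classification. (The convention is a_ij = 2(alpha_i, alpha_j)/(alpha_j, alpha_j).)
The matrix has rank 7 with 2's on the diagonal. Reading the off-diagonal entries as Dynkin edges (a single edge where a_ij = a_ji = -1; a double or triple edge where a_ij * a_ji = 2 or 3), the diagram is a chain of 7 nodes with a double edge at one end; the terminal node there is the unique long simple root (C_7). One simple-root ordering that puts it in standard form is (alpha_1, alpha_6, alpha_4, alpha_2, alpha_7, alpha_3, alpha_5). So the algebra is type C_7, i.e. sp(14).

C_7 (sp(14))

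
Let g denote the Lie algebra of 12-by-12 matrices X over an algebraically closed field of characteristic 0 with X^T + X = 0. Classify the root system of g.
D_6

This is so(12) with 12 even, which has dimension 12(12-1)/2 = 66 and rank 12/2 = 6. In the classification of classical Lie algebras, the orthogonal algebra so(2n) in an even number of variables has type D_n; here n = 6, so the Dynkin diagram is a chain of 4 nodes with a fork of two nodes at one end (D_6). Hence the type is D_6.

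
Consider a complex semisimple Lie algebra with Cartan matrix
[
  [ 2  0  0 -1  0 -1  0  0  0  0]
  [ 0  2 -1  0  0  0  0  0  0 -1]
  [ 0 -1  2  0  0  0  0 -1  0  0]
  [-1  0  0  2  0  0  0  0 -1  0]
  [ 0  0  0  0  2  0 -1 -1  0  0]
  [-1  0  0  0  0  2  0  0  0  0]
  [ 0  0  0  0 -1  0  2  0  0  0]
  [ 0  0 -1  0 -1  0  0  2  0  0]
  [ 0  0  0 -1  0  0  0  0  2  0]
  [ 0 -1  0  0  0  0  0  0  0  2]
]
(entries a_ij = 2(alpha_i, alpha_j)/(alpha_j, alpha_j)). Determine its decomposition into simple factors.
The diagram associated to this matrix has two connected components: the simple roots {alpha_1, alpha_4, alpha_6, alpha_9} form a chain of 4 nodes with single edges (A_4), and {alpha_2, alpha_3, alpha_5, alpha_7, alpha_8, alpha_10} form a chain of 6 nodes with single edges (A_6). A semisimple Lie algebra decomposes uniquely as the direct sum of simple ideals, one per connected component of its Dynkin diagram, so g ≅ A_4 ⊕ A_6 (dimension 24 + 48 = 72).

A4 + A6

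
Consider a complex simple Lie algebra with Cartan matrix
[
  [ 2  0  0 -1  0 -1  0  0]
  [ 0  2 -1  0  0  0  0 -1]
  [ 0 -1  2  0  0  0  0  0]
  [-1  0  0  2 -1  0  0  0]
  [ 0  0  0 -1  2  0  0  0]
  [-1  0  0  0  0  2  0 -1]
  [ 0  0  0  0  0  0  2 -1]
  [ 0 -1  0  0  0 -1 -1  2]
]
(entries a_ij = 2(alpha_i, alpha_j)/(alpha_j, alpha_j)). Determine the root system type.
The matrix has rank 8 with 2's on the diagonal. Reading the off-diagonal entries as Dynkin edges (a single edge where a_ij = a_ji = -1; a double or triple edge where a_ij * a_ji = 2 or 3), the diagram is a chain of 7 nodes with one extra node attached to the third node from one end (E_8). One simple-root ordering that puts it in standard form is (alpha_3, alpha_7, alpha_2, alpha_8, alpha_6, alpha_1, alpha_4, alpha_5). So the algebra is type E_8.

E8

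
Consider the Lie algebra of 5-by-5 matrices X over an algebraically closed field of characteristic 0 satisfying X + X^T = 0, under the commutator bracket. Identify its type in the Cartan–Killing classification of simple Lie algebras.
This is so(5) with 5 odd, which has dimension 5(5-1)/2 = 10 and rank (5-1)/2 = 2. In the classification of classical Lie algebras, the orthogonal algebra so(2n+1) in an odd number of variables has type B_n; here n = 2, so the Dynkin diagram is a chain of 2 nodes with a double edge at one end; the terminal node there is the unique short simple root (B_2). Hence the type is B_2.

B_2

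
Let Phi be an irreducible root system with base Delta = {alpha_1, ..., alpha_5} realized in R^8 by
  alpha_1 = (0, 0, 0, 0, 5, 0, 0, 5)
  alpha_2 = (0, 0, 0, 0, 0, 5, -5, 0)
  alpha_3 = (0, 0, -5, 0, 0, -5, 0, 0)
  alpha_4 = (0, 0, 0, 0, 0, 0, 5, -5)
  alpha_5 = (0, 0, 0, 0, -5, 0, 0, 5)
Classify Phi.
D_5

Compute the Cartan integers a_ij = 2(alpha_i, alpha_j)/(alpha_j, alpha_j); the resulting 5x5 Cartan matrix is
[[2, 0, 0, -1, 0], [0, 2, -1, -1, 0], [0, -1, 2, 0, 0], [-1, -1, 0, 2, -1], [0, 0, 0, -1, 2]].
All simple roots have the same length, so the diagram is simply laced. The associated Dynkin diagram is a chain of 3 nodes with a fork of two nodes at one end (D_5), so the type is D_5 (the algebra so(10)).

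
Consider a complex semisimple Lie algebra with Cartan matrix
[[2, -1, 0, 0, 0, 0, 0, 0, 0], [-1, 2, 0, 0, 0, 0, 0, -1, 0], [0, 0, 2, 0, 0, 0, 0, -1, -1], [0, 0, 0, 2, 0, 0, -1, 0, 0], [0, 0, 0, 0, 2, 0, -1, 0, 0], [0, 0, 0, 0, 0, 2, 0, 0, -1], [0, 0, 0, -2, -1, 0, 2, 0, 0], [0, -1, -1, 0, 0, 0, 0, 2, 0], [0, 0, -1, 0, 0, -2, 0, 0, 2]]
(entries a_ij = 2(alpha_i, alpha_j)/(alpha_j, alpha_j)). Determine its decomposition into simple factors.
The diagram associated to this matrix has two connected components: the simple roots {alpha_4, alpha_5, alpha_7} form a chain of 3 nodes with a double edge at one end; the terminal node there is the unique short simple root (B_3), and {alpha_1, alpha_2, alpha_3, alpha_6, alpha_8, alpha_9} form a chain of 6 nodes with a double edge at one end; the terminal node there is the unique short simple root (B_6). A semisimple Lie algebra decomposes uniquely as the direct sum of simple ideals, one per connected component of its Dynkin diagram, so g ≅ B_3 ⊕ B_6 (dimension 21 + 78 = 99).

B_3 (so(7)) + B_6 (so(13))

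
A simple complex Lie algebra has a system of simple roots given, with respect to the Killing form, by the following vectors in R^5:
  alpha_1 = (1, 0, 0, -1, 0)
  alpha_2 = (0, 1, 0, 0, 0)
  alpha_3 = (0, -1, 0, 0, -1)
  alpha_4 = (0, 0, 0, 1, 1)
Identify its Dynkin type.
Compute the Cartan integers a_ij = 2(alpha_i, alpha_j)/(alpha_j, alpha_j); the resulting 4x4 Cartan matrix is
[[2, 0, 0, -1], [0, 2, -1, 0], [0, -2, 2, -1], [-1, 0, -1, 2]].
The roots have two lengths (squared-length ratio 2:1); the short ones are alpha_{2}. The associated Dynkin diagram is a chain of 4 nodes with a double edge at one end; the terminal node there is the unique short simple root (B_4), so the type is B_4 (the algebra so(9)).

B_4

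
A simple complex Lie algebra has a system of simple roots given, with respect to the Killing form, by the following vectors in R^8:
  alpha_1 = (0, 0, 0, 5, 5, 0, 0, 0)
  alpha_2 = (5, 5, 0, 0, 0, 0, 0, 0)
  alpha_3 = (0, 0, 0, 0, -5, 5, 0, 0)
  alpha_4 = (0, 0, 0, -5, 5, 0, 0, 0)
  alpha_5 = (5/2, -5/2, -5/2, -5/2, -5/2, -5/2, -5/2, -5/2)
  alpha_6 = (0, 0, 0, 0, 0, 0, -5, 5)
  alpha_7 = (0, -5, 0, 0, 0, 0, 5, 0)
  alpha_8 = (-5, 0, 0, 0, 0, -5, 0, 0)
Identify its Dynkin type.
Compute the Cartan integers a_ij = 2(alpha_i, alpha_j)/(alpha_j, alpha_j); the resulting 8x8 Cartan matrix is
[[2, 0, -1, 0, -1, 0, 0, 0], [0, 2, 0, 0, 0, 0, -1, -1], [-1, 0, 2, -1, 0, 0, 0, -1], [0, 0, -1, 2, 0, 0, 0, 0], [-1, 0, 0, 0, 2, 0, 0, 0], [0, 0, 0, 0, 0, 2, -1, 0], [0, -1, 0, 0, 0, -1, 2, 0], [0, -1, -1, 0, 0, 0, 0, 2]].
All simple roots have the same length, so the diagram is simply laced. The associated Dynkin diagram is a chain of 7 nodes with one extra node attached to the third node from one end (E_8), so the type is E_8.

E_8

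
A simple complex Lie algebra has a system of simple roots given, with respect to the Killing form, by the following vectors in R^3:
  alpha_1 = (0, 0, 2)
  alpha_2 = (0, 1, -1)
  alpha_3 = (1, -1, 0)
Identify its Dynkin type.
Compute the Cartan integers a_ij = 2(alpha_i, alpha_j)/(alpha_j, alpha_j); the resulting 3x3 Cartan matrix is
[[2, -2, 0], [-1, 2, -1], [0, -1, 2]].
The roots have two lengths (squared-length ratio 2:1); the short ones are alpha_{2,3}. The associated Dynkin diagram is a chain of 3 nodes with a double edge at one end; the terminal node there is the unique long simple root (C_3), so the type is C_3 (the algebra sp(6)).

C_3 (sp(6))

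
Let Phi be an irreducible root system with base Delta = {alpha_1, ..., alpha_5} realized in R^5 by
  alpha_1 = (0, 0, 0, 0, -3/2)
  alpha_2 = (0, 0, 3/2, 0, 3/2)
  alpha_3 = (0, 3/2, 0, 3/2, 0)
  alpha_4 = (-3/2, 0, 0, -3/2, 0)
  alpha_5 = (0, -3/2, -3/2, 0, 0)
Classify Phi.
type B_5

Compute the Cartan integers a_ij = 2(alpha_i, alpha_j)/(alpha_j, alpha_j); the resulting 5x5 Cartan matrix is
[[2, -1, 0, 0, 0], [-2, 2, 0, 0, -1], [0, 0, 2, -1, -1], [0, 0, -1, 2, 0], [0, -1, -1, 0, 2]].
The roots have two lengths (squared-length ratio 2:1); the short ones are alpha_{1}. The associated Dynkin diagram is a chain of 5 nodes with a double edge at one end; the terminal node there is the unique short simple root (B_5), so the type is B_5 (the algebra so(11)).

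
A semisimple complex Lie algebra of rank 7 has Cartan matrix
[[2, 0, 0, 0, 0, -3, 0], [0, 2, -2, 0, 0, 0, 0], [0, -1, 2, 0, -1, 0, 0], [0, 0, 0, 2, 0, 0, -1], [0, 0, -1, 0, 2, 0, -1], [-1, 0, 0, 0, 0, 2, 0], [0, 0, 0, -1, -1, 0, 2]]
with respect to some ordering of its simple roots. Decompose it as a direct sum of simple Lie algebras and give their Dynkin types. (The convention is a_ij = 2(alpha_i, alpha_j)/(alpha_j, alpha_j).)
The diagram associated to this matrix has two connected components: the simple roots {alpha_2, alpha_3, alpha_4, alpha_5, alpha_7} form a chain of 5 nodes with a double edge at one end; the terminal node there is the unique long simple root (C_5), and {alpha_1, alpha_6} form two nodes joined by a triple edge (G_2). A semisimple Lie algebra decomposes uniquely as the direct sum of simple ideals, one per connected component of its Dynkin diagram, so g ≅ C_5 ⊕ G_2 (dimension 55 + 14 = 69).

C_5 + G_2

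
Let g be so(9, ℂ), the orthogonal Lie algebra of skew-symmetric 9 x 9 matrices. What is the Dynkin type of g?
B4

This is so(9) with 9 odd, which has dimension 9(9-1)/2 = 36 and rank (9-1)/2 = 4. In the classification of classical Lie algebras, the orthogonal algebra so(2n+1) in an odd number of variables has type B_n; here n = 4, so the Dynkin diagram is a chain of 4 nodes with a double edge at one end; the terminal node there is the unique short simple root (B_4). Hence the type is B_4.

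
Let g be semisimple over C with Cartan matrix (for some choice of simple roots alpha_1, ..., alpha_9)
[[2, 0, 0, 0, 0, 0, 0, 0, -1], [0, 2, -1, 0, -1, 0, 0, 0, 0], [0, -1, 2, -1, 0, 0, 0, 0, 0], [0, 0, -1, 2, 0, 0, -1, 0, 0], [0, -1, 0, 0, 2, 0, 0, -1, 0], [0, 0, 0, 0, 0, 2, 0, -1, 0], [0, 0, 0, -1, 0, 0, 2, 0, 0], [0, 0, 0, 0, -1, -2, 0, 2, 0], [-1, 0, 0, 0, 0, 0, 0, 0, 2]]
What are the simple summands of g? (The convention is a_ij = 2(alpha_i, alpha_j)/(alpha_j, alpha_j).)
A_2 (sl(3)) + B_7 (so(15))

The diagram associated to this matrix has two connected components: the simple roots {alpha_1, alpha_9} form a chain of 2 nodes with single edges (A_2), and {alpha_2, alpha_3, alpha_4, alpha_5, alpha_6, alpha_7, alpha_8} form a chain of 7 nodes with a double edge at one end; the terminal node there is the unique short simple root (B_7). A semisimple Lie algebra decomposes uniquely as the direct sum of simple ideals, one per connected component of its Dynkin diagram, so g ≅ A_2 ⊕ B_7 (dimension 8 + 105 = 113).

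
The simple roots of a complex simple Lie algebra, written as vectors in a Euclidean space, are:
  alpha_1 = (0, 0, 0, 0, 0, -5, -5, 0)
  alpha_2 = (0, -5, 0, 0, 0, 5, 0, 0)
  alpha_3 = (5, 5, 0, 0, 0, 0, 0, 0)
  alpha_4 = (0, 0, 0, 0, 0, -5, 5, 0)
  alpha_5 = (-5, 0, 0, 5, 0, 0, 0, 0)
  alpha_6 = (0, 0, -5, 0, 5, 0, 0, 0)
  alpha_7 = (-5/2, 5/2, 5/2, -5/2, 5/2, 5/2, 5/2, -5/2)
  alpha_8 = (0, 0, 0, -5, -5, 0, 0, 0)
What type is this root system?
Compute the Cartan integers a_ij = 2(alpha_i, alpha_j)/(alpha_j, alpha_j); the resulting 8x8 Cartan matrix is
[[2, -1, 0, 0, 0, 0, -1, 0], [-1, 2, -1, -1, 0, 0, 0, 0], [0, -1, 2, 0, -1, 0, 0, 0], [0, -1, 0, 2, 0, 0, 0, 0], [0, 0, -1, 0, 2, 0, 0, -1], [0, 0, 0, 0, 0, 2, 0, -1], [-1, 0, 0, 0, 0, 0, 2, 0], [0, 0, 0, 0, -1, -1, 0, 2]].
All simple roots have the same length, so the diagram is simply laced. The associated Dynkin diagram is a chain of 7 nodes with one extra node attached to the third node from one end (E_8), so the type is E_8.

type E_8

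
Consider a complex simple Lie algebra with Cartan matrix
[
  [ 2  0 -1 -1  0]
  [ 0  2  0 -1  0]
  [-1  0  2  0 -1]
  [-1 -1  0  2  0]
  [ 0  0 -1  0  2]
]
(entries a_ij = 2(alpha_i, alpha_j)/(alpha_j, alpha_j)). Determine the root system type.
A_5 (sl(6))

The matrix has rank 5 with 2's on the diagonal. Reading the off-diagonal entries as Dynkin edges (a single edge where a_ij = a_ji = -1; a double or triple edge where a_ij * a_ji = 2 or 3), the diagram is a chain of 5 nodes with single edges (A_5). One simple-root ordering that puts it in standard form is (alpha_2, alpha_4, alpha_1, alpha_3, alpha_5). So the algebra is type A_5, i.e. sl(6).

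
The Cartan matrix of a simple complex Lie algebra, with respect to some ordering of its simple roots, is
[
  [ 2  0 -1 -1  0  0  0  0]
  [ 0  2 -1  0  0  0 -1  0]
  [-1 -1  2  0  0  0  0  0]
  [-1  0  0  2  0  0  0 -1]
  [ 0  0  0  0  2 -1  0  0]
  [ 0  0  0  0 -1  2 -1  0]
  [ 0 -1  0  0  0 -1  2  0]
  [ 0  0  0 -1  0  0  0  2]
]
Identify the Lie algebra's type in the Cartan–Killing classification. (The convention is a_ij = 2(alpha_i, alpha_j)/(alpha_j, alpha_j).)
The matrix has rank 8 with 2's on the diagonal. Reading the off-diagonal entries as Dynkin edges (a single edge where a_ij = a_ji = -1; a double or triple edge where a_ij * a_ji = 2 or 3), the diagram is a chain of 8 nodes with single edges (A_8). One simple-root ordering that puts it in standard form is (alpha_5, alpha_6, alpha_7, alpha_2, alpha_3, alpha_1, alpha_4, alpha_8). So the algebra is type A_8, i.e. sl(9).

A_8 (sl(9))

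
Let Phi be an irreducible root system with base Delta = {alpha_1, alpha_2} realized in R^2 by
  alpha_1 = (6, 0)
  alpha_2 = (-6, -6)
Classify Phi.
Compute the Cartan integers a_ij = 2(alpha_i, alpha_j)/(alpha_j, alpha_j); the resulting 2x2 Cartan matrix is
[[2, -1], [-2, 2]].
The roots have two lengths (squared-length ratio 2:1); the short ones are alpha_{1}. The associated Dynkin diagram is a chain of 2 nodes with a double edge at one end; the terminal node there is the unique short simple root (B_2), so the type is B_2 (the algebra so(5)).

type B_2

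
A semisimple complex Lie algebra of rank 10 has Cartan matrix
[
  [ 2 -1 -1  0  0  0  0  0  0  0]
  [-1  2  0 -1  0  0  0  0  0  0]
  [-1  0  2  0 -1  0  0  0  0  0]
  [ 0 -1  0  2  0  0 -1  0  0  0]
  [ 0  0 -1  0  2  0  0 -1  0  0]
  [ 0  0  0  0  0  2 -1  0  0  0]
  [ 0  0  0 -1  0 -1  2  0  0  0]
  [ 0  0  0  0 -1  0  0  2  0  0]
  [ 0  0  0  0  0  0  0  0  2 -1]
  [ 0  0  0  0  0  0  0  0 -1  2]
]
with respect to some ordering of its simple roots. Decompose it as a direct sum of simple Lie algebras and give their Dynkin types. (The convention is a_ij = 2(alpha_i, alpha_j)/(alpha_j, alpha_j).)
A2 + A8

The diagram associated to this matrix has two connected components: the simple roots {alpha_9, alpha_10} form a chain of 2 nodes with single edges (A_2), and {alpha_1, alpha_2, alpha_3, alpha_4, alpha_5, alpha_6, alpha_7, alpha_8} form a chain of 8 nodes with single edges (A_8). A semisimple Lie algebra decomposes uniquely as the direct sum of simple ideals, one per connected component of its Dynkin diagram, so g ≅ A_2 ⊕ A_8 (dimension 8 + 80 = 88).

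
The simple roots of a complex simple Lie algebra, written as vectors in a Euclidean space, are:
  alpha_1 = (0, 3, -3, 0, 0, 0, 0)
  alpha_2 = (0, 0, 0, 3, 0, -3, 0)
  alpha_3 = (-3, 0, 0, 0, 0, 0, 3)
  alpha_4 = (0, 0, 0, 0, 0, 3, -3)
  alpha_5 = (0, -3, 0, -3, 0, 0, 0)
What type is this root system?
A_5 (sl(6))

Compute the Cartan integers a_ij = 2(alpha_i, alpha_j)/(alpha_j, alpha_j); the resulting 5x5 Cartan matrix is
[[2, 0, 0, 0, -1], [0, 2, 0, -1, -1], [0, 0, 2, -1, 0], [0, -1, -1, 2, 0], [-1, -1, 0, 0, 2]].
All simple roots have the same length, so the diagram is simply laced. The associated Dynkin diagram is a chain of 5 nodes with single edges (A_5), so the type is A_5 (the algebra sl(6)).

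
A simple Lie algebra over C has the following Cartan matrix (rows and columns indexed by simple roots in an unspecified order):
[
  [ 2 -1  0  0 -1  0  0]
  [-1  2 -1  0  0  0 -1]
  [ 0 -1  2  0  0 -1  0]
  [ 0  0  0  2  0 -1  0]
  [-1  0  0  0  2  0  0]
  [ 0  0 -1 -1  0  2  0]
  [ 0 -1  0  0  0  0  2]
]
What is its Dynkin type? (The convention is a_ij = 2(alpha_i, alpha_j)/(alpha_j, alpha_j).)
E7

The matrix has rank 7 with 2's on the diagonal. Reading the off-diagonal entries as Dynkin edges (a single edge where a_ij = a_ji = -1; a double or triple edge where a_ij * a_ji = 2 or 3), the diagram is a chain of 6 nodes with one extra node attached to the third node from one end (E_7). One simple-root ordering that puts it in standard form is (alpha_5, alpha_7, alpha_1, alpha_2, alpha_3, alpha_6, alpha_4). So the algebra is type E_7.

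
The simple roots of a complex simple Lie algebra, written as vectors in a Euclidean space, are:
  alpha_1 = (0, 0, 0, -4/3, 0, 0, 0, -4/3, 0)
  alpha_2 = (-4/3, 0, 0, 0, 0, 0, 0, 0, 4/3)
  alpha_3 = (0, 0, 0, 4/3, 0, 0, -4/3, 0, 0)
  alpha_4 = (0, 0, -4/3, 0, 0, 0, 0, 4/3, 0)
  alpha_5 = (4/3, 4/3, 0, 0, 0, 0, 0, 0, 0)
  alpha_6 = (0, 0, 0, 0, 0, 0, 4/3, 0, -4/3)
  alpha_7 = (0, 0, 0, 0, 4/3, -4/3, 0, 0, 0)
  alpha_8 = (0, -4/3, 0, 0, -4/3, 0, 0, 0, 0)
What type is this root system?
A8

Compute the Cartan integers a_ij = 2(alpha_i, alpha_j)/(alpha_j, alpha_j); the resulting 8x8 Cartan matrix is
[[2, 0, -1, -1, 0, 0, 0, 0], [0, 2, 0, 0, -1, -1, 0, 0], [-1, 0, 2, 0, 0, -1, 0, 0], [-1, 0, 0, 2, 0, 0, 0, 0], [0, -1, 0, 0, 2, 0, 0, -1], [0, -1, -1, 0, 0, 2, 0, 0], [0, 0, 0, 0, 0, 0, 2, -1], [0, 0, 0, 0, -1, 0, -1, 2]].
All simple roots have the same length, so the diagram is simply laced. The associated Dynkin diagram is a chain of 8 nodes with single edges (A_8), so the type is A_8 (the algebra sl(9)).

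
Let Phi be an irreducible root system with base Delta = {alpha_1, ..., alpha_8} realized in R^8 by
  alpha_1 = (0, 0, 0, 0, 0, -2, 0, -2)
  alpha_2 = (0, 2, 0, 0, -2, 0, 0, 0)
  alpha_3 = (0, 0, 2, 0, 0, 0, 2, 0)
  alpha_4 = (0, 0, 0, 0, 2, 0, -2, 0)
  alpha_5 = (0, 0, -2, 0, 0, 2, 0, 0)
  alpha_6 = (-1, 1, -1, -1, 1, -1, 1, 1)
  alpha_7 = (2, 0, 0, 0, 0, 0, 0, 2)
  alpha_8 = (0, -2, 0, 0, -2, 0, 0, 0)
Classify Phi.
type E_8

Compute the Cartan integers a_ij = 2(alpha_i, alpha_j)/(alpha_j, alpha_j); the resulting 8x8 Cartan matrix is
[[2, 0, 0, 0, -1, 0, -1, 0], [0, 2, 0, -1, 0, 0, 0, 0], [0, 0, 2, -1, -1, 0, 0, 0], [0, -1, -1, 2, 0, 0, 0, -1], [-1, 0, -1, 0, 2, 0, 0, 0], [0, 0, 0, 0, 0, 2, 0, -1], [-1, 0, 0, 0, 0, 0, 2, 0], [0, 0, 0, -1, 0, -1, 0, 2]].
All simple roots have the same length, so the diagram is simply laced. The associated Dynkin diagram is a chain of 7 nodes with one extra node attached to the third node from one end (E_8), so the type is E_8.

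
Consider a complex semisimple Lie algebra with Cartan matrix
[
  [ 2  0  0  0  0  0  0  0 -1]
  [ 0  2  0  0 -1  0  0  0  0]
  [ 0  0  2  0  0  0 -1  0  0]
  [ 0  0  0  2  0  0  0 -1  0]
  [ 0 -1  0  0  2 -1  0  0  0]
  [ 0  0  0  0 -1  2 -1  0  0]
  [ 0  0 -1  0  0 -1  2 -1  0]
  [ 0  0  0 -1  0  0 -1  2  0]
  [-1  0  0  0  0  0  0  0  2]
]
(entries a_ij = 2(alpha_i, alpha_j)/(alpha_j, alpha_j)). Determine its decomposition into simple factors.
The diagram associated to this matrix has two connected components: the simple roots {alpha_1, alpha_9} form a chain of 2 nodes with single edges (A_2), and {alpha_2, alpha_3, alpha_4, alpha_5, alpha_6, alpha_7, alpha_8} form a chain of 6 nodes with one extra node attached to the third node from one end (E_7). A semisimple Lie algebra decomposes uniquely as the direct sum of simple ideals, one per connected component of its Dynkin diagram, so g ≅ A_2 ⊕ E_7 (dimension 8 + 133 = 141).

A2 ⊕ E7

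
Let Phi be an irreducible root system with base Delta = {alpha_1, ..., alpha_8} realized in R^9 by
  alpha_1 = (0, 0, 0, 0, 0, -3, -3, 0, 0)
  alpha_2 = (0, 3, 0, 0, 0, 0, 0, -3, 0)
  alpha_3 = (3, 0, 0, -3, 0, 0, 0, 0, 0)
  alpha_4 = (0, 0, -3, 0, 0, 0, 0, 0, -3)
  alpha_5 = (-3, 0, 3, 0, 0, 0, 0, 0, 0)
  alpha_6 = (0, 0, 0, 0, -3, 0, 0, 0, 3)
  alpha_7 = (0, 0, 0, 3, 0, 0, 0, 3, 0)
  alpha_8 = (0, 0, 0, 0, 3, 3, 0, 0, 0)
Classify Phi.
A_8

Compute the Cartan integers a_ij = 2(alpha_i, alpha_j)/(alpha_j, alpha_j); the resulting 8x8 Cartan matrix is
[[2, 0, 0, 0, 0, 0, 0, -1], [0, 2, 0, 0, 0, 0, -1, 0], [0, 0, 2, 0, -1, 0, -1, 0], [0, 0, 0, 2, -1, -1, 0, 0], [0, 0, -1, -1, 2, 0, 0, 0], [0, 0, 0, -1, 0, 2, 0, -1], [0, -1, -1, 0, 0, 0, 2, 0], [-1, 0, 0, 0, 0, -1, 0, 2]].
All simple roots have the same length, so the diagram is simply laced. The associated Dynkin diagram is a chain of 8 nodes with single edges (A_8), so the type is A_8 (the algebra sl(9)).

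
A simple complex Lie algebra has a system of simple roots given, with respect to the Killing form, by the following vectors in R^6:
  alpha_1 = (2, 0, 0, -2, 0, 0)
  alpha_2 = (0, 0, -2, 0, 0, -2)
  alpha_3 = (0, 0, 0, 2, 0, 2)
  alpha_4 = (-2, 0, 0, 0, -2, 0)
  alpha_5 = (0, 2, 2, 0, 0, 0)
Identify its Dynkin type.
A_5

Compute the Cartan integers a_ij = 2(alpha_i, alpha_j)/(alpha_j, alpha_j); the resulting 5x5 Cartan matrix is
[[2, 0, -1, -1, 0], [0, 2, -1, 0, -1], [-1, -1, 2, 0, 0], [-1, 0, 0, 2, 0], [0, -1, 0, 0, 2]].
All simple roots have the same length, so the diagram is simply laced. The associated Dynkin diagram is a chain of 5 nodes with single edges (A_5), so the type is A_5 (the algebra sl(6)).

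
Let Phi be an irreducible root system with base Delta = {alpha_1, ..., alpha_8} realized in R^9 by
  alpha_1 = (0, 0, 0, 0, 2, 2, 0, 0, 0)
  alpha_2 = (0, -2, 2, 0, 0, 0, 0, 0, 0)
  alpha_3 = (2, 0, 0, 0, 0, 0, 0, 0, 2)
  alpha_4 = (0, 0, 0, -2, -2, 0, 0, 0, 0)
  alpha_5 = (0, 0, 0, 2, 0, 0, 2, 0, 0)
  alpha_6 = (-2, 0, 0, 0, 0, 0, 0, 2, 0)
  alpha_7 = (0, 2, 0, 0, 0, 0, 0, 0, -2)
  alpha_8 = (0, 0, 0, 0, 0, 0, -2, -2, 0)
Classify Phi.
type A_8

Compute the Cartan integers a_ij = 2(alpha_i, alpha_j)/(alpha_j, alpha_j); the resulting 8x8 Cartan matrix is
[[2, 0, 0, -1, 0, 0, 0, 0], [0, 2, 0, 0, 0, 0, -1, 0], [0, 0, 2, 0, 0, -1, -1, 0], [-1, 0, 0, 2, -1, 0, 0, 0], [0, 0, 0, -1, 2, 0, 0, -1], [0, 0, -1, 0, 0, 2, 0, -1], [0, -1, -1, 0, 0, 0, 2, 0], [0, 0, 0, 0, -1, -1, 0, 2]].
All simple roots have the same length, so the diagram is simply laced. The associated Dynkin diagram is a chain of 8 nodes with single edges (A_8), so the type is A_8 (the algebra sl(9)).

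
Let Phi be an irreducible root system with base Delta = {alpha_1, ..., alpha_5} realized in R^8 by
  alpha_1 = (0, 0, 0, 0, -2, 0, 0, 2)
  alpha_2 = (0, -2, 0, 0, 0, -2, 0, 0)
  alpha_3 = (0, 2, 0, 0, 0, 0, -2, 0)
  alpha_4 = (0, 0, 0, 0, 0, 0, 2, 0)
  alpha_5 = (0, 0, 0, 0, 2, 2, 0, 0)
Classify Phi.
Compute the Cartan integers a_ij = 2(alpha_i, alpha_j)/(alpha_j, alpha_j); the resulting 5x5 Cartan matrix is
[[2, 0, 0, 0, -1], [0, 2, -1, 0, -1], [0, -1, 2, -2, 0], [0, 0, -1, 2, 0], [-1, -1, 0, 0, 2]].
The roots have two lengths (squared-length ratio 2:1); the short ones are alpha_{4}. The associated Dynkin diagram is a chain of 5 nodes with a double edge at one end; the terminal node there is the unique short simple root (B_5), so the type is B_5 (the algebra so(11)).

B_5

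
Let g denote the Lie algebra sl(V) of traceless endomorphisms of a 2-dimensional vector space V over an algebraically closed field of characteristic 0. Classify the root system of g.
A_1

This is sl(2), which has dimension 2^2 - 1 = 3 and rank 2 - 1 = 1 (a Cartan subalgebra is the diagonal traceless matrices). In the classification of classical Lie algebras, the special linear algebra sl(n+1) has type A_n; here n = 1, so the Dynkin diagram is a chain of 1 nodes with single edges (A_1). Hence the type is A_1.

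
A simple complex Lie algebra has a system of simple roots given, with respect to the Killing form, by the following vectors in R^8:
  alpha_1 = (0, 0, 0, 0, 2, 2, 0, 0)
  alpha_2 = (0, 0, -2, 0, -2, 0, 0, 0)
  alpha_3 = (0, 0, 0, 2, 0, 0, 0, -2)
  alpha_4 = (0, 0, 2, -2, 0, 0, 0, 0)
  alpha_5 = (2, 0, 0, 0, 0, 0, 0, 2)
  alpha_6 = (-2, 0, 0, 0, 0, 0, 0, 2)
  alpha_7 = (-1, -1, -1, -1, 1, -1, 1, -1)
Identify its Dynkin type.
E_7

Compute the Cartan integers a_ij = 2(alpha_i, alpha_j)/(alpha_j, alpha_j); the resulting 7x7 Cartan matrix is
[[2, -1, 0, 0, 0, 0, 0], [-1, 2, 0, -1, 0, 0, 0], [0, 0, 2, -1, -1, -1, 0], [0, -1, -1, 2, 0, 0, 0], [0, 0, -1, 0, 2, 0, -1], [0, 0, -1, 0, 0, 2, 0], [0, 0, 0, 0, -1, 0, 2]].
All simple roots have the same length, so the diagram is simply laced. The associated Dynkin diagram is a chain of 6 nodes with one extra node attached to the third node from one end (E_7), so the type is E_7.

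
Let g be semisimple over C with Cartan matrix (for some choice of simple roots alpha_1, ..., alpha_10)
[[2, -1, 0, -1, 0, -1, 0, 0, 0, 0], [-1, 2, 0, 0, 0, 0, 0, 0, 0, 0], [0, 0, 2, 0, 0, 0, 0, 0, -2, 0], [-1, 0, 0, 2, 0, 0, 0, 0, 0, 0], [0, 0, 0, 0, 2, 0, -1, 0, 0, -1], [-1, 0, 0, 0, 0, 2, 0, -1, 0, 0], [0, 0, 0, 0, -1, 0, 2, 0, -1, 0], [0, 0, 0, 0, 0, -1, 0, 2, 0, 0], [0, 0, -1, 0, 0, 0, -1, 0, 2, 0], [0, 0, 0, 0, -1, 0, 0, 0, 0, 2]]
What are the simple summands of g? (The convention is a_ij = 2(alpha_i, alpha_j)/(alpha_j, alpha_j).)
The diagram associated to this matrix has two connected components: the simple roots {alpha_3, alpha_5, alpha_7, alpha_9, alpha_10} form a chain of 5 nodes with a double edge at one end; the terminal node there is the unique long simple root (C_5), and {alpha_1, alpha_2, alpha_4, alpha_6, alpha_8} form a chain of 3 nodes with a fork of two nodes at one end (D_5). A semisimple Lie algebra decomposes uniquely as the direct sum of simple ideals, one per connected component of its Dynkin diagram, so g ≅ C_5 ⊕ D_5 (dimension 55 + 45 = 100).

C_5 + D_5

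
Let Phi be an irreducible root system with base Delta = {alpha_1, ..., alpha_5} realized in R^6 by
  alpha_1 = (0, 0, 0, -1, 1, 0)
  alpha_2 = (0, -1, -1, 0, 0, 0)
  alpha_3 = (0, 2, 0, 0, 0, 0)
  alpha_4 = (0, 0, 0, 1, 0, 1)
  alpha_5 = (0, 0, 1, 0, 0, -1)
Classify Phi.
C_5

Compute the Cartan integers a_ij = 2(alpha_i, alpha_j)/(alpha_j, alpha_j); the resulting 5x5 Cartan matrix is
[[2, 0, 0, -1, 0], [0, 2, -1, 0, -1], [0, -2, 2, 0, 0], [-1, 0, 0, 2, -1], [0, -1, 0, -1, 2]].
The roots have two lengths (squared-length ratio 2:1); the short ones are alpha_{1,2,4,5}. The associated Dynkin diagram is a chain of 5 nodes with a double edge at one end; the terminal node there is the unique long simple root (C_5), so the type is C_5 (the algebra sp(10)).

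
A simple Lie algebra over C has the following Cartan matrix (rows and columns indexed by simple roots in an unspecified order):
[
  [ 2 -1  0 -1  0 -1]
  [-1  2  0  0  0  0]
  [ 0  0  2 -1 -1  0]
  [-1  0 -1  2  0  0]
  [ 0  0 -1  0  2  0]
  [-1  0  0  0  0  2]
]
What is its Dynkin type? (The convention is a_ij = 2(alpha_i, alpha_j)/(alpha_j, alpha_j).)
D_6 (so(12))

The matrix has rank 6 with 2's on the diagonal. Reading the off-diagonal entries as Dynkin edges (a single edge where a_ij = a_ji = -1; a double or triple edge where a_ij * a_ji = 2 or 3), the diagram is a chain of 4 nodes with a fork of two nodes at one end (D_6). One simple-root ordering that puts it in standard form is (alpha_5, alpha_3, alpha_4, alpha_1, alpha_6, alpha_2). So the algebra is type D_6, i.e. so(12).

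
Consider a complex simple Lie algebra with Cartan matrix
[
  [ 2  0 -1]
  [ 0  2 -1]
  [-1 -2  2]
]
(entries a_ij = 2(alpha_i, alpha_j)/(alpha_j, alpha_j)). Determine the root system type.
The matrix has rank 3 with 2's on the diagonal. Reading the off-diagonal entries as Dynkin edges (a single edge where a_ij = a_ji = -1; a double or triple edge where a_ij * a_ji = 2 or 3), the diagram is a chain of 3 nodes with a double edge at one end; the terminal node there is the unique short simple root (B_3). One simple-root ordering that puts it in standard form is (alpha_1, alpha_3, alpha_2). So the algebra is type B_3, i.e. so(7).

B_3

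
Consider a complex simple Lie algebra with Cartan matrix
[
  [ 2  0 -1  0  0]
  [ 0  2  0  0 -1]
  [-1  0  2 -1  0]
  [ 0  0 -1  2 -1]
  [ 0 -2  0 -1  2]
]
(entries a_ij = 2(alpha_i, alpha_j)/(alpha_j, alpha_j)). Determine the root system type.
B_5 (so(11))

The matrix has rank 5 with 2's on the diagonal. Reading the off-diagonal entries as Dynkin edges (a single edge where a_ij = a_ji = -1; a double or triple edge where a_ij * a_ji = 2 or 3), the diagram is a chain of 5 nodes with a double edge at one end; the terminal node there is the unique short simple root (B_5). One simple-root ordering that puts it in standard form is (alpha_1, alpha_3, alpha_4, alpha_5, alpha_2). So the algebra is type B_5, i.e. so(11).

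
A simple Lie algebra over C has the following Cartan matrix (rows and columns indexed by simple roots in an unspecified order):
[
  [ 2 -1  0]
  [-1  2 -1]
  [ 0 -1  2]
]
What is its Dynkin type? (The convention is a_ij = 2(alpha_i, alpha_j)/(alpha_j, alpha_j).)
A_3 (sl(4))

The matrix has rank 3 with 2's on the diagonal. Reading the off-diagonal entries as Dynkin edges (a single edge where a_ij = a_ji = -1; a double or triple edge where a_ij * a_ji = 2 or 3), the diagram is a chain of 3 nodes with single edges (A_3). One simple-root ordering that puts it in standard form is (alpha_1, alpha_2, alpha_3). So the algebra is type A_3, i.e. sl(4).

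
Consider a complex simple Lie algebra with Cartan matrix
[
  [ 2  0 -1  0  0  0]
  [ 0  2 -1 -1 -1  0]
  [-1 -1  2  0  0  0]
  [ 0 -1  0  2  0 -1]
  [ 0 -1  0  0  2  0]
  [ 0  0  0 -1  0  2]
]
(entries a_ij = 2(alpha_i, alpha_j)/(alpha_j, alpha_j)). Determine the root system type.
The matrix has rank 6 with 2's on the diagonal. Reading the off-diagonal entries as Dynkin edges (a single edge where a_ij = a_ji = -1; a double or triple edge where a_ij * a_ji = 2 or 3), the diagram is a chain of 5 nodes with one extra node attached to the third node from one end (E_6). One simple-root ordering that puts it in standard form is (alpha_6, alpha_5, alpha_4, alpha_2, alpha_3, alpha_1). So the algebra is type E_6.

E6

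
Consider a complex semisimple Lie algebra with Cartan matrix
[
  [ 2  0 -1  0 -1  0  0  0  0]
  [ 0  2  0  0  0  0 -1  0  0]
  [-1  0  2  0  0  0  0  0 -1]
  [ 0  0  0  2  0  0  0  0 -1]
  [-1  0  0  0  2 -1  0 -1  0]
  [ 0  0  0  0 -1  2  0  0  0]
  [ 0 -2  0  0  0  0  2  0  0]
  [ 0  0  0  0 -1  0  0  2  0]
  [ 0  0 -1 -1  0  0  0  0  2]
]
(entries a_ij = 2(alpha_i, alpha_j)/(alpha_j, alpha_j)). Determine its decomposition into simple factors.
B_2 (so(5)) ⊕ D_7 (so(14))

The diagram associated to this matrix has two connected components: the simple roots {alpha_2, alpha_7} form a chain of 2 nodes with a double edge at one end; the terminal node there is the unique short simple root (B_2), and {alpha_1, alpha_3, alpha_4, alpha_5, alpha_6, alpha_8, alpha_9} form a chain of 5 nodes with a fork of two nodes at one end (D_7). A semisimple Lie algebra decomposes uniquely as the direct sum of simple ideals, one per connected component of its Dynkin diagram, so g ≅ B_2 ⊕ D_7 (dimension 10 + 91 = 101).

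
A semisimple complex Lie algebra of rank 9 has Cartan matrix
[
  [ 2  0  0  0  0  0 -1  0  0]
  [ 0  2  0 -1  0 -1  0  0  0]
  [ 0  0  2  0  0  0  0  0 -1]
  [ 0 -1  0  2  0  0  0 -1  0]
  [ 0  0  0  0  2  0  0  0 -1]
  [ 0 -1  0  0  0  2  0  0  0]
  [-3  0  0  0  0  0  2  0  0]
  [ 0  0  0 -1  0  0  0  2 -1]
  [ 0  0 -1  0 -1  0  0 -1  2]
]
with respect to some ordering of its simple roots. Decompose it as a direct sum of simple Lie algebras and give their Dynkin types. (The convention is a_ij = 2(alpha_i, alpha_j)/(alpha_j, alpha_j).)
The diagram associated to this matrix has two connected components: the simple roots {alpha_2, alpha_3, alpha_4, alpha_5, alpha_6, alpha_8, alpha_9} form a chain of 5 nodes with a fork of two nodes at one end (D_7), and {alpha_1, alpha_7} form two nodes joined by a triple edge (G_2). A semisimple Lie algebra decomposes uniquely as the direct sum of simple ideals, one per connected component of its Dynkin diagram, so g ≅ D_7 ⊕ G_2 (dimension 91 + 14 = 105).

D7 ⊕ G2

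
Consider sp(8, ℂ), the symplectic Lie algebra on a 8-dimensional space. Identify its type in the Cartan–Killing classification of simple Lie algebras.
This is sp(8), which has dimension 8(8+1)/2 = 36 and rank 8/2 = 4. In the classification of classical Lie algebras, the symplectic algebra sp(2n) has type C_n; here n = 4, so the Dynkin diagram is a chain of 4 nodes with a double edge at one end; the terminal node there is the unique long simple root (C_4). Hence the type is C_4.

C_4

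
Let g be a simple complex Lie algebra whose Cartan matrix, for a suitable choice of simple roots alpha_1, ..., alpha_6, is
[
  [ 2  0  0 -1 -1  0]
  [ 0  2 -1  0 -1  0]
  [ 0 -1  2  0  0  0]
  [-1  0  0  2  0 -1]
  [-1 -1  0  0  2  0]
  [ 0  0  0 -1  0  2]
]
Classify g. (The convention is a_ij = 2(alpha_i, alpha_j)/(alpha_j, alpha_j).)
type A_6

The matrix has rank 6 with 2's on the diagonal. Reading the off-diagonal entries as Dynkin edges (a single edge where a_ij = a_ji = -1; a double or triple edge where a_ij * a_ji = 2 or 3), the diagram is a chain of 6 nodes with single edges (A_6). One simple-root ordering that puts it in standard form is (alpha_3, alpha_2, alpha_5, alpha_1, alpha_4, alpha_6). So the algebra is type A_6, i.e. sl(7).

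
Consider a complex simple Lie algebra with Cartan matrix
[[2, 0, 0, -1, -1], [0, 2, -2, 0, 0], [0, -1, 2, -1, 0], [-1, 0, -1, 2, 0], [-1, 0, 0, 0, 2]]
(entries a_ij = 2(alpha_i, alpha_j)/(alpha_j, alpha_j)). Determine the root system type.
type C_5

The matrix has rank 5 with 2's on the diagonal. Reading the off-diagonal entries as Dynkin edges (a single edge where a_ij = a_ji = -1; a double or triple edge where a_ij * a_ji = 2 or 3), the diagram is a chain of 5 nodes with a double edge at one end; the terminal node there is the unique long simple root (C_5). One simple-root ordering that puts it in standard form is (alpha_5, alpha_1, alpha_4, alpha_3, alpha_2). So the algebra is type C_5, i.e. sp(10).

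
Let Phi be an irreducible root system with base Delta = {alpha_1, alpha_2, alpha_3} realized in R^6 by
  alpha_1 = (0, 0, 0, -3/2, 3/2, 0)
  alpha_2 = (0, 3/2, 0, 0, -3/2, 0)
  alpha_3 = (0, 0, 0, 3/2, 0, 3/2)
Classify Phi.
A3

Compute the Cartan integers a_ij = 2(alpha_i, alpha_j)/(alpha_j, alpha_j); the resulting 3x3 Cartan matrix is
[[2, -1, -1], [-1, 2, 0], [-1, 0, 2]].
All simple roots have the same length, so the diagram is simply laced. The associated Dynkin diagram is a chain of 3 nodes with single edges (A_3), so the type is A_3 (the algebra sl(4)).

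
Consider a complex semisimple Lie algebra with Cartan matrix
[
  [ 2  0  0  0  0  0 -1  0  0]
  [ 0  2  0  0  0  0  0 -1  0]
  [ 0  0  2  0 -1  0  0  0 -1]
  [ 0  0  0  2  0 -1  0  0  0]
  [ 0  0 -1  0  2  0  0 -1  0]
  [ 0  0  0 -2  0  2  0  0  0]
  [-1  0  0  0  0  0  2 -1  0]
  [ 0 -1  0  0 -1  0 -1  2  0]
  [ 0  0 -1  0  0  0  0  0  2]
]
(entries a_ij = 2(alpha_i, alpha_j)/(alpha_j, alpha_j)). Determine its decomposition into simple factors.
B_2 + E_7

The diagram associated to this matrix has two connected components: the simple roots {alpha_4, alpha_6} form a chain of 2 nodes with a double edge at one end; the terminal node there is the unique short simple root (B_2), and {alpha_1, alpha_2, alpha_3, alpha_5, alpha_7, alpha_8, alpha_9} form a chain of 6 nodes with one extra node attached to the third node from one end (E_7). A semisimple Lie algebra decomposes uniquely as the direct sum of simple ideals, one per connected component of its Dynkin diagram, so g ≅ B_2 ⊕ E_7 (dimension 10 + 133 = 143).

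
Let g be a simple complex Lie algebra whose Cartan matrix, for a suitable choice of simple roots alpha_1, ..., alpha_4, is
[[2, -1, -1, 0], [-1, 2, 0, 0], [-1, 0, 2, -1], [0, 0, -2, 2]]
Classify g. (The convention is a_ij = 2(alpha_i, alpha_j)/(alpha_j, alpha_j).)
type C_4

The matrix has rank 4 with 2's on the diagonal. Reading the off-diagonal entries as Dynkin edges (a single edge where a_ij = a_ji = -1; a double or triple edge where a_ij * a_ji = 2 or 3), the diagram is a chain of 4 nodes with a double edge at one end; the terminal node there is the unique long simple root (C_4). One simple-root ordering that puts it in standard form is (alpha_2, alpha_1, alpha_3, alpha_4). So the algebra is type C_4, i.e. sp(8).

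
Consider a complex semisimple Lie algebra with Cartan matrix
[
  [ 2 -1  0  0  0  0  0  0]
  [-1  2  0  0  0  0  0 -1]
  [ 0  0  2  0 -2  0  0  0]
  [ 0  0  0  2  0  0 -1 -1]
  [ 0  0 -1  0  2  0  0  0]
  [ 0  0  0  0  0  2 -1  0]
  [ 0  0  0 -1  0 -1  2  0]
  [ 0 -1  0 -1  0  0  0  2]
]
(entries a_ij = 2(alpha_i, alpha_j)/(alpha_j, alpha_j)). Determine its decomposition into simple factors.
A_6 + B_2

The diagram associated to this matrix has two connected components: the simple roots {alpha_1, alpha_2, alpha_4, alpha_6, alpha_7, alpha_8} form a chain of 6 nodes with single edges (A_6), and {alpha_3, alpha_5} form a chain of 2 nodes with a double edge at one end; the terminal node there is the unique short simple root (B_2). A semisimple Lie algebra decomposes uniquely as the direct sum of simple ideals, one per connected component of its Dynkin diagram, so g ≅ A_6 ⊕ B_2 (dimension 48 + 10 = 58).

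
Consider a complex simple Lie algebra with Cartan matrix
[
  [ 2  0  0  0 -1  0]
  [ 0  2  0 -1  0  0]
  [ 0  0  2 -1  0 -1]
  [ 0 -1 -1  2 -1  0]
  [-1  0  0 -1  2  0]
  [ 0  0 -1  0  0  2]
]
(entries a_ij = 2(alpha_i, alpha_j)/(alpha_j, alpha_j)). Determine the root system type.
E_6

The matrix has rank 6 with 2's on the diagonal. Reading the off-diagonal entries as Dynkin edges (a single edge where a_ij = a_ji = -1; a double or triple edge where a_ij * a_ji = 2 or 3), the diagram is a chain of 5 nodes with one extra node attached to the third node from one end (E_6). One simple-root ordering that puts it in standard form is (alpha_6, alpha_2, alpha_3, alpha_4, alpha_5, alpha_1). So the algebra is type E_6.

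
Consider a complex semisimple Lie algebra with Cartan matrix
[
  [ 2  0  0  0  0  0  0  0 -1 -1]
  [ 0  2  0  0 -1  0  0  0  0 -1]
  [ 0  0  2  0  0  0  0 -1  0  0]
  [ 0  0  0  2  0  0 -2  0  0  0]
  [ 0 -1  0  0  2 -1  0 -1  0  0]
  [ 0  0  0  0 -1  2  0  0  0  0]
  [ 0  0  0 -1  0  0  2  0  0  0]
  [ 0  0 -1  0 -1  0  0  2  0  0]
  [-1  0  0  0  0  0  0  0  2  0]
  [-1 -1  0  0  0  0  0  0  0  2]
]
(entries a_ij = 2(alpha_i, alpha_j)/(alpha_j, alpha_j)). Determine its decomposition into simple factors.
B2 + E8

The diagram associated to this matrix has two connected components: the simple roots {alpha_4, alpha_7} form a chain of 2 nodes with a double edge at one end; the terminal node there is the unique short simple root (B_2), and {alpha_1, alpha_2, alpha_3, alpha_5, alpha_6, alpha_8, alpha_9, alpha_10} form a chain of 7 nodes with one extra node attached to the third node from one end (E_8). A semisimple Lie algebra decomposes uniquely as the direct sum of simple ideals, one per connected component of its Dynkin diagram, so g ≅ B_2 ⊕ E_8 (dimension 10 + 248 = 258).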